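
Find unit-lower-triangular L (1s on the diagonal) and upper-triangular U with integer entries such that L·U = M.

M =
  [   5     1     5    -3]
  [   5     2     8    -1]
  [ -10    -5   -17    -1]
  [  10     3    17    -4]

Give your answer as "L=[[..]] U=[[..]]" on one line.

  r1 -= 1·r0 → [0,1,3,2]
  r2 -= -2·r0 → [0,-3,-7,-7]
  r3 -= 2·r0 → [0,1,7,2]
  r2 -= -3·r1 → [0,0,2,-1]
  r3 -= 1·r1 → [0,0,4,0]
  r3 -= 2·r2 → [0,0,0,2]

L=[[1,0,0,0],[1,1,0,0],[-2,-3,1,0],[2,1,2,1]] U=[[5,1,5,-3],[0,1,3,2],[0,0,2,-1],[0,0,0,2]]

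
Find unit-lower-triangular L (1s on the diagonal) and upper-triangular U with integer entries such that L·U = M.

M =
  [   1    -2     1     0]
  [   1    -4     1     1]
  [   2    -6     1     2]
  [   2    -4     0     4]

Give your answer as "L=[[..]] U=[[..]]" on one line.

L=[[1,0,0,0],[1,1,0,0],[2,1,1,0],[2,0,2,1]] U=[[1,-2,1,0],[0,-2,0,1],[0,0,-1,1],[0,0,0,2]]

  R1 -= 1·R0 → [0,-2,0,1]
  R2 -= 2·R0 → [0,-2,-1,2]
  R3 -= 2·R0 → [0,0,-2,4]
  R2 -= 1·R1 → [0,0,-1,1]
  R3 -= 0·R1 → [0,0,-2,4]
  R3 -= 2·R2 → [0,0,0,2]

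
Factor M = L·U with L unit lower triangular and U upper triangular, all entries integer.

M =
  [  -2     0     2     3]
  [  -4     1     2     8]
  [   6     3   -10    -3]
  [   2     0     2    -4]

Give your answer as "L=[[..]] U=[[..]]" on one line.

L=[[1,0,0,0],[2,1,0,0],[-3,3,1,0],[-1,0,2,1]] U=[[-2,0,2,3],[0,1,-2,2],[0,0,2,0],[0,0,0,-1]]

  r1 -= 2·r0 → [0,1,-2,2]
  r2 -= -3·r0 → [0,3,-4,6]
  r3 -= -1·r0 → [0,0,4,-1]
  r2 -= 3·r1 → [0,0,2,0]
  r3 -= 0·r1 → [0,0,4,-1]
  r3 -= 2·r2 → [0,0,0,-1]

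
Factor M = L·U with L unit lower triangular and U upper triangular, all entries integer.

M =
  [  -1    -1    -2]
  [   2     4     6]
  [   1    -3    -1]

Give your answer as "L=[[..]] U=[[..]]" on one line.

L=[[1,0,0],[-2,1,0],[-1,-2,1]] U=[[-1,-1,-2],[0,2,2],[0,0,1]]

  R1 -= -2·R0 → [0,2,2]
  R2 -= -1·R0 → [0,-4,-3]
  R2 -= -2·R1 → [0,0,1]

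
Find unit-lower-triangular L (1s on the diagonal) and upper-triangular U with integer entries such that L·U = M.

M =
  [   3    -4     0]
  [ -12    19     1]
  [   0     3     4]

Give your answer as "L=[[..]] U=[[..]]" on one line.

  r1 -= -4·r0 → [0,3,1]
  r2 -= 0·r0 → [0,3,4]
  r2 -= 1·r1 → [0,0,3]

L=[[1,0,0],[-4,1,0],[0,1,1]] U=[[3,-4,0],[0,3,1],[0,0,3]]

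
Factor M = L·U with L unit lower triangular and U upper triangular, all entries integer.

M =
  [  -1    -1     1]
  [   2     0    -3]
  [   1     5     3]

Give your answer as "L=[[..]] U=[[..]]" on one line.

L=[[1,0,0],[-2,1,0],[-1,-2,1]] U=[[-1,-1,1],[0,-2,-1],[0,0,2]]

  row1 -= -2·row0 → [0,-2,-1]
  row2 -= -1·row0 → [0,4,4]
  row2 -= -2·row1 → [0,0,2]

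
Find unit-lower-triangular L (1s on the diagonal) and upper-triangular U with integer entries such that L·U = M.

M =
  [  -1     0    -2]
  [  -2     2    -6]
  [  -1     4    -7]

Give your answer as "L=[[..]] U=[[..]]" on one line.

L=[[1,0,0],[2,1,0],[1,2,1]] U=[[-1,0,-2],[0,2,-2],[0,0,-1]]

  row1 -= 2·row0 → [0,2,-2]
  row2 -= 1·row0 → [0,4,-5]
  row2 -= 2·row1 → [0,0,-1]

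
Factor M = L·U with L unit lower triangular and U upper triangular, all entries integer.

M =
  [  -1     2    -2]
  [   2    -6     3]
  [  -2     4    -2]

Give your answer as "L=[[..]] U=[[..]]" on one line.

L=[[1,0,0],[-2,1,0],[2,0,1]] U=[[-1,2,-2],[0,-2,-1],[0,0,2]]

  r1 -= -2·r0 → [0,-2,-1]
  r2 -= 2·r0 → [0,0,2]
  r2 -= 0·r1 → [0,0,2]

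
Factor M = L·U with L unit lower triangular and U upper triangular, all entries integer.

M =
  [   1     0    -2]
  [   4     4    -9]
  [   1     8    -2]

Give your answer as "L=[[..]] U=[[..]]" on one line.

L=[[1,0,0],[4,1,0],[1,2,1]] U=[[1,0,-2],[0,4,-1],[0,0,2]]

  R1 -= 4·R0 → [0,4,-1]
  R2 -= 1·R0 → [0,8,0]
  R2 -= 2·R1 → [0,0,2]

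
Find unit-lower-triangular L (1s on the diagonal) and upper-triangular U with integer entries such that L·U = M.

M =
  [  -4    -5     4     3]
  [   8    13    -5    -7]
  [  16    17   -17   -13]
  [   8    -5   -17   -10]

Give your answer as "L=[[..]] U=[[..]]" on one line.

L=[[1,0,0,0],[-2,1,0,0],[-4,-1,1,0],[-2,-5,3,1]] U=[[-4,-5,4,3],[0,3,3,-1],[0,0,2,-2],[0,0,0,-3]]

  R1 -= -2·R0 → [0,3,3,-1]
  R2 -= -4·R0 → [0,-3,-1,-1]
  R3 -= -2·R0 → [0,-15,-9,-4]
  R2 -= -1·R1 → [0,0,2,-2]
  R3 -= -5·R1 → [0,0,6,-9]
  R3 -= 3·R2 → [0,0,0,-3]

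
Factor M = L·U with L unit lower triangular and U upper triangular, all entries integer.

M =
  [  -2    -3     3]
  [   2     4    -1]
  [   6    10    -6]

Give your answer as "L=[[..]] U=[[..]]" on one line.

L=[[1,0,0],[-1,1,0],[-3,1,1]] U=[[-2,-3,3],[0,1,2],[0,0,1]]

  row1 -= -1·row0 → [0,1,2]
  row2 -= -3·row0 → [0,1,3]
  row2 -= 1·row1 → [0,0,1]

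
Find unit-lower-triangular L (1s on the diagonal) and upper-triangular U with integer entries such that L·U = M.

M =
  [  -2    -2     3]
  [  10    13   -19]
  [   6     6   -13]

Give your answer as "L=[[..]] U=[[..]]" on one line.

L=[[1,0,0],[-5,1,0],[-3,0,1]] U=[[-2,-2,3],[0,3,-4],[0,0,-4]]

  r1 -= -5·r0 → [0,3,-4]
  r2 -= -3·r0 → [0,0,-4]
  r2 -= 0·r1 → [0,0,-4]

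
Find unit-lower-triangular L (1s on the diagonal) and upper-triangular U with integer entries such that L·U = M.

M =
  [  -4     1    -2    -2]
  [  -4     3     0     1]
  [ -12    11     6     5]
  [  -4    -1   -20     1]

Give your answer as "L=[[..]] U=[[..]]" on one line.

L=[[1,0,0,0],[1,1,0,0],[3,4,1,0],[1,-1,-4,1]] U=[[-4,1,-2,-2],[0,2,2,3],[0,0,4,-1],[0,0,0,2]]

  r1 -= 1·r0 → [0,2,2,3]
  r2 -= 3·r0 → [0,8,12,11]
  r3 -= 1·r0 → [0,-2,-18,3]
  r2 -= 4·r1 → [0,0,4,-1]
  r3 -= -1·r1 → [0,0,-16,6]
  r3 -= -4·r2 → [0,0,0,2]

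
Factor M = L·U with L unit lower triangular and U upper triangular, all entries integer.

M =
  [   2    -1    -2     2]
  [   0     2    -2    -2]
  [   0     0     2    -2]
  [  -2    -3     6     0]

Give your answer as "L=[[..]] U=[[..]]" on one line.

L=[[1,0,0,0],[0,1,0,0],[0,0,1,0],[-1,-2,0,1]] U=[[2,-1,-2,2],[0,2,-2,-2],[0,0,2,-2],[0,0,0,-2]]

  row1 -= 0·row0 → [0,2,-2,-2]
  row2 -= 0·row0 → [0,0,2,-2]
  row3 -= -1·row0 → [0,-4,4,2]
  row2 -= 0·row1 → [0,0,2,-2]
  row3 -= -2·row1 → [0,0,0,-2]
  row3 -= 0·row2 → [0,0,0,-2]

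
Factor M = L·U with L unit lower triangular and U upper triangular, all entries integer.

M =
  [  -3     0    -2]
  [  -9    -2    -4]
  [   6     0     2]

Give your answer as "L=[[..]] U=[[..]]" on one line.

  r1 -= 3·r0 → [0,-2,2]
  r2 -= -2·r0 → [0,0,-2]
  r2 -= 0·r1 → [0,0,-2]

L=[[1,0,0],[3,1,0],[-2,0,1]] U=[[-3,0,-2],[0,-2,2],[0,0,-2]]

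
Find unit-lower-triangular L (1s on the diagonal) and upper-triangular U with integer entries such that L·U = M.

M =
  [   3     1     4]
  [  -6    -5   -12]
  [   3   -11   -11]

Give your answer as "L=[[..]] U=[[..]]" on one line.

L=[[1,0,0],[-2,1,0],[1,4,1]] U=[[3,1,4],[0,-3,-4],[0,0,1]]

  r1 -= -2·r0 → [0,-3,-4]
  r2 -= 1·r0 → [0,-12,-15]
  r2 -= 4·r1 → [0,0,1]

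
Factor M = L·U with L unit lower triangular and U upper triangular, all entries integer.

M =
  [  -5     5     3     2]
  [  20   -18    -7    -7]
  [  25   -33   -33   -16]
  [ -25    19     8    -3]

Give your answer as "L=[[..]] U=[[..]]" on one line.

  R1 -= -4·R0 → [0,2,5,1]
  R2 -= -5·R0 → [0,-8,-18,-6]
  R3 -= 5·R0 → [0,-6,-7,-13]
  R2 -= -4·R1 → [0,0,2,-2]
  R3 -= -3·R1 → [0,0,8,-10]
  R3 -= 4·R2 → [0,0,0,-2]

L=[[1,0,0,0],[-4,1,0,0],[-5,-4,1,0],[5,-3,4,1]] U=[[-5,5,3,2],[0,2,5,1],[0,0,2,-2],[0,0,0,-2]]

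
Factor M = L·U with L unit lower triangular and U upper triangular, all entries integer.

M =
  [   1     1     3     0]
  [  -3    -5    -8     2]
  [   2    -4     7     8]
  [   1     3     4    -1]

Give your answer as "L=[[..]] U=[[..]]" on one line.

L=[[1,0,0,0],[-3,1,0,0],[2,3,1,0],[1,-1,-1,1]] U=[[1,1,3,0],[0,-2,1,2],[0,0,-2,2],[0,0,0,3]]

  R1 -= -3·R0 → [0,-2,1,2]
  R2 -= 2·R0 → [0,-6,1,8]
  R3 -= 1·R0 → [0,2,1,-1]
  R2 -= 3·R1 → [0,0,-2,2]
  R3 -= -1·R1 → [0,0,2,1]
  R3 -= -1·R2 → [0,0,0,3]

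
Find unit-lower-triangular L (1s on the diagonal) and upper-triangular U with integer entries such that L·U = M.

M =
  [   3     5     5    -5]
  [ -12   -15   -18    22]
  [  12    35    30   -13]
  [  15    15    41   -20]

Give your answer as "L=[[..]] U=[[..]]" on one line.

  row1 -= -4·row0 → [0,5,2,2]
  row2 -= 4·row0 → [0,15,10,7]
  row3 -= 5·row0 → [0,-10,16,5]
  row2 -= 3·row1 → [0,0,4,1]
  row3 -= -2·row1 → [0,0,20,9]
  row3 -= 5·row2 → [0,0,0,4]

L=[[1,0,0,0],[-4,1,0,0],[4,3,1,0],[5,-2,5,1]] U=[[3,5,5,-5],[0,5,2,2],[0,0,4,1],[0,0,0,4]]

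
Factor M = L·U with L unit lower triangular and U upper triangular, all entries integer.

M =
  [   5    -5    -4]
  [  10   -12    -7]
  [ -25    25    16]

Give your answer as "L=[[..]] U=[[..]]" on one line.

  row1 -= 2·row0 → [0,-2,1]
  row2 -= -5·row0 → [0,0,-4]
  row2 -= 0·row1 → [0,0,-4]

L=[[1,0,0],[2,1,0],[-5,0,1]] U=[[5,-5,-4],[0,-2,1],[0,0,-4]]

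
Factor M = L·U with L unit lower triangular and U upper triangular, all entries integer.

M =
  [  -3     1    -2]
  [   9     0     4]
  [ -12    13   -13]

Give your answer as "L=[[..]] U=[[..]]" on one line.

  R1 -= -3·R0 → [0,3,-2]
  R2 -= 4·R0 → [0,9,-5]
  R2 -= 3·R1 → [0,0,1]

L=[[1,0,0],[-3,1,0],[4,3,1]] U=[[-3,1,-2],[0,3,-2],[0,0,1]]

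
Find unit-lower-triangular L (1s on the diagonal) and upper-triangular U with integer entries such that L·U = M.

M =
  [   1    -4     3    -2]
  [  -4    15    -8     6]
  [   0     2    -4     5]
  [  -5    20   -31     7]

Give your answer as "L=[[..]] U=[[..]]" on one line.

L=[[1,0,0,0],[-4,1,0,0],[0,-2,1,0],[-5,0,-4,1]] U=[[1,-4,3,-2],[0,-1,4,-2],[0,0,4,1],[0,0,0,1]]

  row1 -= -4·row0 → [0,-1,4,-2]
  row2 -= 0·row0 → [0,2,-4,5]
  row3 -= -5·row0 → [0,0,-16,-3]
  row2 -= -2·row1 → [0,0,4,1]
  row3 -= 0·row1 → [0,0,-16,-3]
  row3 -= -4·row2 → [0,0,0,1]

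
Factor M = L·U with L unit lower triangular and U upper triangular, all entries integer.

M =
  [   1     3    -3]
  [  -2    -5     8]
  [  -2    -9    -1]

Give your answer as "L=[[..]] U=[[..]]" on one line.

L=[[1,0,0],[-2,1,0],[-2,-3,1]] U=[[1,3,-3],[0,1,2],[0,0,-1]]

  row1 -= -2·row0 → [0,1,2]
  row2 -= -2·row0 → [0,-3,-7]
  row2 -= -3·row1 → [0,0,-1]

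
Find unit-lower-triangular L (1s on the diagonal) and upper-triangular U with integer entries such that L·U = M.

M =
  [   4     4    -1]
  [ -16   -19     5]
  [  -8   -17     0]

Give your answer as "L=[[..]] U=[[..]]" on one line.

  row1 -= -4·row0 → [0,-3,1]
  row2 -= -2·row0 → [0,-9,-2]
  row2 -= 3·row1 → [0,0,-5]

L=[[1,0,0],[-4,1,0],[-2,3,1]] U=[[4,4,-1],[0,-3,1],[0,0,-5]]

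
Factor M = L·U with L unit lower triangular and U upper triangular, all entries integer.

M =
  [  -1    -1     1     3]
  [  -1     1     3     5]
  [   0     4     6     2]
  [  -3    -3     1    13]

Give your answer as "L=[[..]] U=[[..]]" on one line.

  row1 -= 1·row0 → [0,2,2,2]
  row2 -= 0·row0 → [0,4,6,2]
  row3 -= 3·row0 → [0,0,-2,4]
  row2 -= 2·row1 → [0,0,2,-2]
  row3 -= 0·row1 → [0,0,-2,4]
  row3 -= -1·row2 → [0,0,0,2]

L=[[1,0,0,0],[1,1,0,0],[0,2,1,0],[3,0,-1,1]] U=[[-1,-1,1,3],[0,2,2,2],[0,0,2,-2],[0,0,0,2]]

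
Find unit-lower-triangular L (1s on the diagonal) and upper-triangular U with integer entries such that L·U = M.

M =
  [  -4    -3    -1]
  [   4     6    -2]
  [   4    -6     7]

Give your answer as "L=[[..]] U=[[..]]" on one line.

  row1 -= -1·row0 → [0,3,-3]
  row2 -= -1·row0 → [0,-9,6]
  row2 -= -3·row1 → [0,0,-3]

L=[[1,0,0],[-1,1,0],[-1,-3,1]] U=[[-4,-3,-1],[0,3,-3],[0,0,-3]]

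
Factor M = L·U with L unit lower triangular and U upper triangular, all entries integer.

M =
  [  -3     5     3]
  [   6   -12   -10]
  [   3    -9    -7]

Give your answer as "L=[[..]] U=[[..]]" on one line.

L=[[1,0,0],[-2,1,0],[-1,2,1]] U=[[-3,5,3],[0,-2,-4],[0,0,4]]

  row1 -= -2·row0 → [0,-2,-4]
  row2 -= -1·row0 → [0,-4,-4]
  row2 -= 2·row1 → [0,0,4]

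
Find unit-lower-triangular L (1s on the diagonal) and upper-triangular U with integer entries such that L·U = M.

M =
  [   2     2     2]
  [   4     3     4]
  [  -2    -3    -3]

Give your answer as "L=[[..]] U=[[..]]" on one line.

  r1 -= 2·r0 → [0,-1,0]
  r2 -= -1·r0 → [0,-1,-1]
  r2 -= 1·r1 → [0,0,-1]

L=[[1,0,0],[2,1,0],[-1,1,1]] U=[[2,2,2],[0,-1,0],[0,0,-1]]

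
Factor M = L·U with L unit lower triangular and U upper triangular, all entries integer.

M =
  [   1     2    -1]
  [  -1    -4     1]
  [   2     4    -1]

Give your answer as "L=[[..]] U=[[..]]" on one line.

  row1 -= -1·row0 → [0,-2,0]
  row2 -= 2·row0 → [0,0,1]
  row2 -= 0·row1 → [0,0,1]

L=[[1,0,0],[-1,1,0],[2,0,1]] U=[[1,2,-1],[0,-2,0],[0,0,1]]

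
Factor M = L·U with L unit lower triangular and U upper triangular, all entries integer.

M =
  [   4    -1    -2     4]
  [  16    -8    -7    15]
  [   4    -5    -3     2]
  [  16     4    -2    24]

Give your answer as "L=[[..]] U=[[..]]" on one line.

L=[[1,0,0,0],[4,1,0,0],[1,1,1,0],[4,-2,-4,1]] U=[[4,-1,-2,4],[0,-4,1,-1],[0,0,-2,-1],[0,0,0,2]]

  row1 -= 4·row0 → [0,-4,1,-1]
  row2 -= 1·row0 → [0,-4,-1,-2]
  row3 -= 4·row0 → [0,8,6,8]
  row2 -= 1·row1 → [0,0,-2,-1]
  row3 -= -2·row1 → [0,0,8,6]
  row3 -= -4·row2 → [0,0,0,2]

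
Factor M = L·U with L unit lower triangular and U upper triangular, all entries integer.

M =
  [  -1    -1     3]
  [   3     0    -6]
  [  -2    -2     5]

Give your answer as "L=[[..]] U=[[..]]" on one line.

  r1 -= -3·r0 → [0,-3,3]
  r2 -= 2·r0 → [0,0,-1]
  r2 -= 0·r1 → [0,0,-1]

L=[[1,0,0],[-3,1,0],[2,0,1]] U=[[-1,-1,3],[0,-3,3],[0,0,-1]]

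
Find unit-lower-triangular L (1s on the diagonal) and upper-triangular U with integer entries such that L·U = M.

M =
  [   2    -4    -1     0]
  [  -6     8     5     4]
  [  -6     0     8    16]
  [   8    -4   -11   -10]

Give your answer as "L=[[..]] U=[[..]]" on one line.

L=[[1,0,0,0],[-3,1,0,0],[-3,3,1,0],[4,-3,1,1]] U=[[2,-4,-1,0],[0,-4,2,4],[0,0,-1,4],[0,0,0,-2]]

  r1 -= -3·r0 → [0,-4,2,4]
  r2 -= -3·r0 → [0,-12,5,16]
  r3 -= 4·r0 → [0,12,-7,-10]
  r2 -= 3·r1 → [0,0,-1,4]
  r3 -= -3·r1 → [0,0,-1,2]
  r3 -= 1·r2 → [0,0,0,-2]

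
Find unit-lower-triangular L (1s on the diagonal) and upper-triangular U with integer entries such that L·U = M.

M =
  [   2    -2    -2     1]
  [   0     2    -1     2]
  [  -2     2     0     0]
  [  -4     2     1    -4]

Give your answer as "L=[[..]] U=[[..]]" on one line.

L=[[1,0,0,0],[0,1,0,0],[-1,0,1,0],[-2,-1,2,1]] U=[[2,-2,-2,1],[0,2,-1,2],[0,0,-2,1],[0,0,0,-2]]

  row1 -= 0·row0 → [0,2,-1,2]
  row2 -= -1·row0 → [0,0,-2,1]
  row3 -= -2·row0 → [0,-2,-3,-2]
  row2 -= 0·row1 → [0,0,-2,1]
  row3 -= -1·row1 → [0,0,-4,0]
  row3 -= 2·row2 → [0,0,0,-2]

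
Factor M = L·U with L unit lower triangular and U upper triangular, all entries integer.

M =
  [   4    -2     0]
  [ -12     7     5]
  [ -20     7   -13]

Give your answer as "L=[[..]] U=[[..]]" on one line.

  r1 -= -3·r0 → [0,1,5]
  r2 -= -5·r0 → [0,-3,-13]
  r2 -= -3·r1 → [0,0,2]

L=[[1,0,0],[-3,1,0],[-5,-3,1]] U=[[4,-2,0],[0,1,5],[0,0,2]]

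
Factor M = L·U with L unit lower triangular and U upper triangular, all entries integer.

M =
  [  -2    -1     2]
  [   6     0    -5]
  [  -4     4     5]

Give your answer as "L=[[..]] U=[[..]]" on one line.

  r1 -= -3·r0 → [0,-3,1]
  r2 -= 2·r0 → [0,6,1]
  r2 -= -2·r1 → [0,0,3]

L=[[1,0,0],[-3,1,0],[2,-2,1]] U=[[-2,-1,2],[0,-3,1],[0,0,3]]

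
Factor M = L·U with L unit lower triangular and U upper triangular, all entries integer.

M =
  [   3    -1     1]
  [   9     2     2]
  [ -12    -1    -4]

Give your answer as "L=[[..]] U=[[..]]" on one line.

  row1 -= 3·row0 → [0,5,-1]
  row2 -= -4·row0 → [0,-5,0]
  row2 -= -1·row1 → [0,0,-1]

L=[[1,0,0],[3,1,0],[-4,-1,1]] U=[[3,-1,1],[0,5,-1],[0,0,-1]]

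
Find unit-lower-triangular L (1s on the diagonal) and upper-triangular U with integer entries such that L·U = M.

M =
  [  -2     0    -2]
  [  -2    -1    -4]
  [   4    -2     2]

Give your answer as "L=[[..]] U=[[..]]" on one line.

L=[[1,0,0],[1,1,0],[-2,2,1]] U=[[-2,0,-2],[0,-1,-2],[0,0,2]]

  r1 -= 1·r0 → [0,-1,-2]
  r2 -= -2·r0 → [0,-2,-2]
  r2 -= 2·r1 → [0,0,2]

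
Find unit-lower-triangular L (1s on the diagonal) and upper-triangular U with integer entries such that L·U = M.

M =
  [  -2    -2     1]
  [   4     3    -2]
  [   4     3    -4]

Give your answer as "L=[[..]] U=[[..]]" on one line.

L=[[1,0,0],[-2,1,0],[-2,1,1]] U=[[-2,-2,1],[0,-1,0],[0,0,-2]]

  r1 -= -2·r0 → [0,-1,0]
  r2 -= -2·r0 → [0,-1,-2]
  r2 -= 1·r1 → [0,0,-2]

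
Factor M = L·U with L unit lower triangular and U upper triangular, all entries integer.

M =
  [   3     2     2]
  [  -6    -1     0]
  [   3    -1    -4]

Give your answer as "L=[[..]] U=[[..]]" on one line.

L=[[1,0,0],[-2,1,0],[1,-1,1]] U=[[3,2,2],[0,3,4],[0,0,-2]]

  row1 -= -2·row0 → [0,3,4]
  row2 -= 1·row0 → [0,-3,-6]
  row2 -= -1·row1 → [0,0,-2]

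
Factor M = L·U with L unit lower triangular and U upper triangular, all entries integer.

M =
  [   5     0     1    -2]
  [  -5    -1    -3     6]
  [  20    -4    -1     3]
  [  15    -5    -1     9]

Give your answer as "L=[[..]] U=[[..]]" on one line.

L=[[1,0,0,0],[-1,1,0,0],[4,4,1,0],[3,5,2,1]] U=[[5,0,1,-2],[0,-1,-2,4],[0,0,3,-5],[0,0,0,5]]

  R1 -= -1·R0 → [0,-1,-2,4]
  R2 -= 4·R0 → [0,-4,-5,11]
  R3 -= 3·R0 → [0,-5,-4,15]
  R2 -= 4·R1 → [0,0,3,-5]
  R3 -= 5·R1 → [0,0,6,-5]
  R3 -= 2·R2 → [0,0,0,5]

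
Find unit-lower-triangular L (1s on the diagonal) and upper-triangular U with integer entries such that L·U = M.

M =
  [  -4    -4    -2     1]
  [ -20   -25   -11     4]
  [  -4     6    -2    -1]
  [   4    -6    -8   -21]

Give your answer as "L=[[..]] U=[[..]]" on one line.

L=[[1,0,0,0],[5,1,0,0],[1,-2,1,0],[-1,2,4,1]] U=[[-4,-4,-2,1],[0,-5,-1,-1],[0,0,-2,-4],[0,0,0,-2]]

  row1 -= 5·row0 → [0,-5,-1,-1]
  row2 -= 1·row0 → [0,10,0,-2]
  row3 -= -1·row0 → [0,-10,-10,-20]
  row2 -= -2·row1 → [0,0,-2,-4]
  row3 -= 2·row1 → [0,0,-8,-18]
  row3 -= 4·row2 → [0,0,0,-2]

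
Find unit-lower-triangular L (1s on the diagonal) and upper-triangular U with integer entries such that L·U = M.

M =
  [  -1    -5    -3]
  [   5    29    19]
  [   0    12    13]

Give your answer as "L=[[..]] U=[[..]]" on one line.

L=[[1,0,0],[-5,1,0],[0,3,1]] U=[[-1,-5,-3],[0,4,4],[0,0,1]]

  row1 -= -5·row0 → [0,4,4]
  row2 -= 0·row0 → [0,12,13]
  row2 -= 3·row1 → [0,0,1]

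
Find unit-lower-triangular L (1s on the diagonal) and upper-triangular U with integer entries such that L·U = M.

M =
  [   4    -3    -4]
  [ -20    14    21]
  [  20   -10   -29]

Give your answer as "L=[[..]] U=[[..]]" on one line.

L=[[1,0,0],[-5,1,0],[5,-5,1]] U=[[4,-3,-4],[0,-1,1],[0,0,-4]]

  R1 -= -5·R0 → [0,-1,1]
  R2 -= 5·R0 → [0,5,-9]
  R2 -= -5·R1 → [0,0,-4]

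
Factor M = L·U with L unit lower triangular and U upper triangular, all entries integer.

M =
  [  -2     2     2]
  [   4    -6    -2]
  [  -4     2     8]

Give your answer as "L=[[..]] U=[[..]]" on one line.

  row1 -= -2·row0 → [0,-2,2]
  row2 -= 2·row0 → [0,-2,4]
  row2 -= 1·row1 → [0,0,2]

L=[[1,0,0],[-2,1,0],[2,1,1]] U=[[-2,2,2],[0,-2,2],[0,0,2]]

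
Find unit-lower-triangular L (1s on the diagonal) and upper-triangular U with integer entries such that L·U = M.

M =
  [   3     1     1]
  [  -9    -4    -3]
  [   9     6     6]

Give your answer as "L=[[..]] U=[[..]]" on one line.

  r1 -= -3·r0 → [0,-1,0]
  r2 -= 3·r0 → [0,3,3]
  r2 -= -3·r1 → [0,0,3]

L=[[1,0,0],[-3,1,0],[3,-3,1]] U=[[3,1,1],[0,-1,0],[0,0,3]]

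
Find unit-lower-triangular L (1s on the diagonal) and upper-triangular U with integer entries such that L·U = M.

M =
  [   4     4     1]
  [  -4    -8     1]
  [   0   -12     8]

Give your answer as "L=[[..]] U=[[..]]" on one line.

  row1 -= -1·row0 → [0,-4,2]
  row2 -= 0·row0 → [0,-12,8]
  row2 -= 3·row1 → [0,0,2]

L=[[1,0,0],[-1,1,0],[0,3,1]] U=[[4,4,1],[0,-4,2],[0,0,2]]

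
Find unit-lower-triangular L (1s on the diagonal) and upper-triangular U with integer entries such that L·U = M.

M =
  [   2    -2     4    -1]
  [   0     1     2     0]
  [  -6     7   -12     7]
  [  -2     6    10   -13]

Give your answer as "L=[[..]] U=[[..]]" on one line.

  r1 -= 0·r0 → [0,1,2,0]
  r2 -= -3·r0 → [0,1,0,4]
  r3 -= -1·r0 → [0,4,14,-14]
  r2 -= 1·r1 → [0,0,-2,4]
  r3 -= 4·r1 → [0,0,6,-14]
  r3 -= -3·r2 → [0,0,0,-2]

L=[[1,0,0,0],[0,1,0,0],[-3,1,1,0],[-1,4,-3,1]] U=[[2,-2,4,-1],[0,1,2,0],[0,0,-2,4],[0,0,0,-2]]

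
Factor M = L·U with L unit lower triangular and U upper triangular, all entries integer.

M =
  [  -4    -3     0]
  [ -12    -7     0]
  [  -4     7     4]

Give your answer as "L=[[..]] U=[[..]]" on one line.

L=[[1,0,0],[3,1,0],[1,5,1]] U=[[-4,-3,0],[0,2,0],[0,0,4]]

  R1 -= 3·R0 → [0,2,0]
  R2 -= 1·R0 → [0,10,4]
  R2 -= 5·R1 → [0,0,4]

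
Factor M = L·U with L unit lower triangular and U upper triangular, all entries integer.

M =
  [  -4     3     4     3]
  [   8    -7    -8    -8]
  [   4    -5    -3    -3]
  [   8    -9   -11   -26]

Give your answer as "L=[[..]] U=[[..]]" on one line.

  row1 -= -2·row0 → [0,-1,0,-2]
  row2 -= -1·row0 → [0,-2,1,0]
  row3 -= -2·row0 → [0,-3,-3,-20]
  row2 -= 2·row1 → [0,0,1,4]
  row3 -= 3·row1 → [0,0,-3,-14]
  row3 -= -3·row2 → [0,0,0,-2]

L=[[1,0,0,0],[-2,1,0,0],[-1,2,1,0],[-2,3,-3,1]] U=[[-4,3,4,3],[0,-1,0,-2],[0,0,1,4],[0,0,0,-2]]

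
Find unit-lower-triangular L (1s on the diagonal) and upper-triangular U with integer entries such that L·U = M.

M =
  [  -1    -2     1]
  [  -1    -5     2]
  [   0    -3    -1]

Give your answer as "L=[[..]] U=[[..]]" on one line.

L=[[1,0,0],[1,1,0],[0,1,1]] U=[[-1,-2,1],[0,-3,1],[0,0,-2]]

  R1 -= 1·R0 → [0,-3,1]
  R2 -= 0·R0 → [0,-3,-1]
  R2 -= 1·R1 → [0,0,-2]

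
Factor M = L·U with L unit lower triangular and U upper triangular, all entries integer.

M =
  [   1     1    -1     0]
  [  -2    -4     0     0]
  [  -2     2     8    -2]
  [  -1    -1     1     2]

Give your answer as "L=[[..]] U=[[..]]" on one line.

  r1 -= -2·r0 → [0,-2,-2,0]
  r2 -= -2·r0 → [0,4,6,-2]
  r3 -= -1·r0 → [0,0,0,2]
  r2 -= -2·r1 → [0,0,2,-2]
  r3 -= 0·r1 → [0,0,0,2]
  r3 -= 0·r2 → [0,0,0,2]

L=[[1,0,0,0],[-2,1,0,0],[-2,-2,1,0],[-1,0,0,1]] U=[[1,1,-1,0],[0,-2,-2,0],[0,0,2,-2],[0,0,0,2]]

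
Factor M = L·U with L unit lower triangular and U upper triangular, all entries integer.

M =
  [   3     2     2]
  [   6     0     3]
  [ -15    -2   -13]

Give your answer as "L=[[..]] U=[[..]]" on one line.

  row1 -= 2·row0 → [0,-4,-1]
  row2 -= -5·row0 → [0,8,-3]
  row2 -= -2·row1 → [0,0,-5]

L=[[1,0,0],[2,1,0],[-5,-2,1]] U=[[3,2,2],[0,-4,-1],[0,0,-5]]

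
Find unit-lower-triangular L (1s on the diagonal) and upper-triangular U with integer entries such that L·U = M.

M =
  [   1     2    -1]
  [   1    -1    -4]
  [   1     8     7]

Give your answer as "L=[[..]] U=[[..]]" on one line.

  row1 -= 1·row0 → [0,-3,-3]
  row2 -= 1·row0 → [0,6,8]
  row2 -= -2·row1 → [0,0,2]

L=[[1,0,0],[1,1,0],[1,-2,1]] U=[[1,2,-1],[0,-3,-3],[0,0,2]]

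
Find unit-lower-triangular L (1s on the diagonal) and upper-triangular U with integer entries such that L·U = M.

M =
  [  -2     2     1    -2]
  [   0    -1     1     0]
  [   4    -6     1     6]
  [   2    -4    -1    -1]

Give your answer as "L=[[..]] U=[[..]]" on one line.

L=[[1,0,0,0],[0,1,0,0],[-2,2,1,0],[-1,2,-2,1]] U=[[-2,2,1,-2],[0,-1,1,0],[0,0,1,2],[0,0,0,1]]

  row1 -= 0·row0 → [0,-1,1,0]
  row2 -= -2·row0 → [0,-2,3,2]
  row3 -= -1·row0 → [0,-2,0,-3]
  row2 -= 2·row1 → [0,0,1,2]
  row3 -= 2·row1 → [0,0,-2,-3]
  row3 -= -2·row2 → [0,0,0,1]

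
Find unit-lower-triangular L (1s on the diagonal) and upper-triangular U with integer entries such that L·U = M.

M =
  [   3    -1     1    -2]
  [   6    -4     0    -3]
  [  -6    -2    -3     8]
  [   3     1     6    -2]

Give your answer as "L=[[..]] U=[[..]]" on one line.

L=[[1,0,0,0],[2,1,0,0],[-2,2,1,0],[1,-1,1,1]] U=[[3,-1,1,-2],[0,-2,-2,1],[0,0,3,2],[0,0,0,-1]]

  r1 -= 2·r0 → [0,-2,-2,1]
  r2 -= -2·r0 → [0,-4,-1,4]
  r3 -= 1·r0 → [0,2,5,0]
  r2 -= 2·r1 → [0,0,3,2]
  r3 -= -1·r1 → [0,0,3,1]
  r3 -= 1·r2 → [0,0,0,-1]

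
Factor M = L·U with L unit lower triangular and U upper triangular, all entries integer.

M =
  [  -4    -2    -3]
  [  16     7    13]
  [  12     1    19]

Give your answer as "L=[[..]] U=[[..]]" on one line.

  r1 -= -4·r0 → [0,-1,1]
  r2 -= -3·r0 → [0,-5,10]
  r2 -= 5·r1 → [0,0,5]

L=[[1,0,0],[-4,1,0],[-3,5,1]] U=[[-4,-2,-3],[0,-1,1],[0,0,5]]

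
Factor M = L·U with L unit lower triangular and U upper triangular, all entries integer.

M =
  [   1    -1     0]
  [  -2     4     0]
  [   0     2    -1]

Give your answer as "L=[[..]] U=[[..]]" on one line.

  R1 -= -2·R0 → [0,2,0]
  R2 -= 0·R0 → [0,2,-1]
  R2 -= 1·R1 → [0,0,-1]

L=[[1,0,0],[-2,1,0],[0,1,1]] U=[[1,-1,0],[0,2,0],[0,0,-1]]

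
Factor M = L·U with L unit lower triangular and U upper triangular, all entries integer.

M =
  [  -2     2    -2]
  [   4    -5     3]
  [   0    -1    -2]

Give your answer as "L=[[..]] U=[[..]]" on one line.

L=[[1,0,0],[-2,1,0],[0,1,1]] U=[[-2,2,-2],[0,-1,-1],[0,0,-1]]

  R1 -= -2·R0 → [0,-1,-1]
  R2 -= 0·R0 → [0,-1,-2]
  R2 -= 1·R1 → [0,0,-1]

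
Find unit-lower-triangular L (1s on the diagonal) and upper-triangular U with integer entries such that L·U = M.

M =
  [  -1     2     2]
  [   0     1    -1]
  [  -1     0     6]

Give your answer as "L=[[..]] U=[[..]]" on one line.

L=[[1,0,0],[0,1,0],[1,-2,1]] U=[[-1,2,2],[0,1,-1],[0,0,2]]

  R1 -= 0·R0 → [0,1,-1]
  R2 -= 1·R0 → [0,-2,4]
  R2 -= -2·R1 → [0,0,2]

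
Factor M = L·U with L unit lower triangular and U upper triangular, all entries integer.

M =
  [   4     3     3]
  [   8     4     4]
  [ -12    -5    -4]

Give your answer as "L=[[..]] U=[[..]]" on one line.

L=[[1,0,0],[2,1,0],[-3,-2,1]] U=[[4,3,3],[0,-2,-2],[0,0,1]]

  R1 -= 2·R0 → [0,-2,-2]
  R2 -= -3·R0 → [0,4,5]
  R2 -= -2·R1 → [0,0,1]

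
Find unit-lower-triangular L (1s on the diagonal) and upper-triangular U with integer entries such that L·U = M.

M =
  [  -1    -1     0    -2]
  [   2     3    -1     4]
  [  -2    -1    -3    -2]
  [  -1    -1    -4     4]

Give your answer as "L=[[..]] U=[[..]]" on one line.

L=[[1,0,0,0],[-2,1,0,0],[2,1,1,0],[1,0,2,1]] U=[[-1,-1,0,-2],[0,1,-1,0],[0,0,-2,2],[0,0,0,2]]

  r1 -= -2·r0 → [0,1,-1,0]
  r2 -= 2·r0 → [0,1,-3,2]
  r3 -= 1·r0 → [0,0,-4,6]
  r2 -= 1·r1 → [0,0,-2,2]
  r3 -= 0·r1 → [0,0,-4,6]
  r3 -= 2·r2 → [0,0,0,2]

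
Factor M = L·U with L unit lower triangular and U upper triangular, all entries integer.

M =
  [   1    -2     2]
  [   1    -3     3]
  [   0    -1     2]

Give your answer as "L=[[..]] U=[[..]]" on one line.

  row1 -= 1·row0 → [0,-1,1]
  row2 -= 0·row0 → [0,-1,2]
  row2 -= 1·row1 → [0,0,1]

L=[[1,0,0],[1,1,0],[0,1,1]] U=[[1,-2,2],[0,-1,1],[0,0,1]]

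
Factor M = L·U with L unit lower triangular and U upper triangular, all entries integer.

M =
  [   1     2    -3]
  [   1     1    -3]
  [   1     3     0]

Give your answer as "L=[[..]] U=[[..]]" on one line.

L=[[1,0,0],[1,1,0],[1,-1,1]] U=[[1,2,-3],[0,-1,0],[0,0,3]]

  R1 -= 1·R0 → [0,-1,0]
  R2 -= 1·R0 → [0,1,3]
  R2 -= -1·R1 → [0,0,3]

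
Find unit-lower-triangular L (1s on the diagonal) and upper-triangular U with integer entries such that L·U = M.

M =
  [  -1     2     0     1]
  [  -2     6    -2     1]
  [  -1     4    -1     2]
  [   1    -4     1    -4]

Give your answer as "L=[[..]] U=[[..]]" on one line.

L=[[1,0,0,0],[2,1,0,0],[1,1,1,0],[-1,-1,-1,1]] U=[[-1,2,0,1],[0,2,-2,-1],[0,0,1,2],[0,0,0,-2]]

  r1 -= 2·r0 → [0,2,-2,-1]
  r2 -= 1·r0 → [0,2,-1,1]
  r3 -= -1·r0 → [0,-2,1,-3]
  r2 -= 1·r1 → [0,0,1,2]
  r3 -= -1·r1 → [0,0,-1,-4]
  r3 -= -1·r2 → [0,0,0,-2]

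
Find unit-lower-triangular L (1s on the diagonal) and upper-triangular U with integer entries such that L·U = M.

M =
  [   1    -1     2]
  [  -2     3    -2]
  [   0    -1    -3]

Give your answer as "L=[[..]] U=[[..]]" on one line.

  row1 -= -2·row0 → [0,1,2]
  row2 -= 0·row0 → [0,-1,-3]
  row2 -= -1·row1 → [0,0,-1]

L=[[1,0,0],[-2,1,0],[0,-1,1]] U=[[1,-1,2],[0,1,2],[0,0,-1]]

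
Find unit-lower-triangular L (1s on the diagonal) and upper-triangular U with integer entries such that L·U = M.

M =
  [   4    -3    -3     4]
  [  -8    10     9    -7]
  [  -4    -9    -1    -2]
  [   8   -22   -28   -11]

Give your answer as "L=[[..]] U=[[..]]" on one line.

  row1 -= -2·row0 → [0,4,3,1]
  row2 -= -1·row0 → [0,-12,-4,2]
  row3 -= 2·row0 → [0,-16,-22,-19]
  row2 -= -3·row1 → [0,0,5,5]
  row3 -= -4·row1 → [0,0,-10,-15]
  row3 -= -2·row2 → [0,0,0,-5]

L=[[1,0,0,0],[-2,1,0,0],[-1,-3,1,0],[2,-4,-2,1]] U=[[4,-3,-3,4],[0,4,3,1],[0,0,5,5],[0,0,0,-5]]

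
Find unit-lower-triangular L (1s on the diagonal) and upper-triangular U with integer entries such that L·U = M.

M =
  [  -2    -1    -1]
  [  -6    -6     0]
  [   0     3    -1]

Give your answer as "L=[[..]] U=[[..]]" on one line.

  R1 -= 3·R0 → [0,-3,3]
  R2 -= 0·R0 → [0,3,-1]
  R2 -= -1·R1 → [0,0,2]

L=[[1,0,0],[3,1,0],[0,-1,1]] U=[[-2,-1,-1],[0,-3,3],[0,0,2]]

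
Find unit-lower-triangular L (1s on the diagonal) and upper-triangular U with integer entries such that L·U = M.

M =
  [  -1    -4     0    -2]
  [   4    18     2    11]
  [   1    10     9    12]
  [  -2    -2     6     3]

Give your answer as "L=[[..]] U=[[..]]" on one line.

L=[[1,0,0,0],[-4,1,0,0],[-1,3,1,0],[2,3,0,1]] U=[[-1,-4,0,-2],[0,2,2,3],[0,0,3,1],[0,0,0,-2]]

  r1 -= -4·r0 → [0,2,2,3]
  r2 -= -1·r0 → [0,6,9,10]
  r3 -= 2·r0 → [0,6,6,7]
  r2 -= 3·r1 → [0,0,3,1]
  r3 -= 3·r1 → [0,0,0,-2]
  r3 -= 0·r2 → [0,0,0,-2]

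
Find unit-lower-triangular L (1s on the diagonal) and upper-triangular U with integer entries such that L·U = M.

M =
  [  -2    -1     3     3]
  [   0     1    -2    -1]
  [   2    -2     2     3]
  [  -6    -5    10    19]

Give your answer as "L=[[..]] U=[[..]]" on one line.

  row1 -= 0·row0 → [0,1,-2,-1]
  row2 -= -1·row0 → [0,-3,5,6]
  row3 -= 3·row0 → [0,-2,1,10]
  row2 -= -3·row1 → [0,0,-1,3]
  row3 -= -2·row1 → [0,0,-3,8]
  row3 -= 3·row2 → [0,0,0,-1]

L=[[1,0,0,0],[0,1,0,0],[-1,-3,1,0],[3,-2,3,1]] U=[[-2,-1,3,3],[0,1,-2,-1],[0,0,-1,3],[0,0,0,-1]]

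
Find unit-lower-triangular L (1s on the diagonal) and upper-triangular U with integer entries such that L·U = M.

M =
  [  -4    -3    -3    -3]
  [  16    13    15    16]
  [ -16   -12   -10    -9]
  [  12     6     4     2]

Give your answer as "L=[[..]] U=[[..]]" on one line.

  R1 -= -4·R0 → [0,1,3,4]
  R2 -= 4·R0 → [0,0,2,3]
  R3 -= -3·R0 → [0,-3,-5,-7]
  R2 -= 0·R1 → [0,0,2,3]
  R3 -= -3·R1 → [0,0,4,5]
  R3 -= 2·R2 → [0,0,0,-1]

L=[[1,0,0,0],[-4,1,0,0],[4,0,1,0],[-3,-3,2,1]] U=[[-4,-3,-3,-3],[0,1,3,4],[0,0,2,3],[0,0,0,-1]]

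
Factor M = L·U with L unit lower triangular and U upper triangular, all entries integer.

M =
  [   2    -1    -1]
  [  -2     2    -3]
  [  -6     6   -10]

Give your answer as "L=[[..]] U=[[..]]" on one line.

L=[[1,0,0],[-1,1,0],[-3,3,1]] U=[[2,-1,-1],[0,1,-4],[0,0,-1]]

  r1 -= -1·r0 → [0,1,-4]
  r2 -= -3·r0 → [0,3,-13]
  r2 -= 3·r1 → [0,0,-1]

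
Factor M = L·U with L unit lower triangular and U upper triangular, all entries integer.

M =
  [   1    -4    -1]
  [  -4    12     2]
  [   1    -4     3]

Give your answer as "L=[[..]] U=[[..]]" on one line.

L=[[1,0,0],[-4,1,0],[1,0,1]] U=[[1,-4,-1],[0,-4,-2],[0,0,4]]

  R1 -= -4·R0 → [0,-4,-2]
  R2 -= 1·R0 → [0,0,4]
  R2 -= 0·R1 → [0,0,4]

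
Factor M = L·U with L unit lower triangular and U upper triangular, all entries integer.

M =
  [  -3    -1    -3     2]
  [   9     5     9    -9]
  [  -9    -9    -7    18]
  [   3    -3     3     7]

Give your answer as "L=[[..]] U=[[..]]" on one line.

  R1 -= -3·R0 → [0,2,0,-3]
  R2 -= 3·R0 → [0,-6,2,12]
  R3 -= -1·R0 → [0,-4,0,9]
  R2 -= -3·R1 → [0,0,2,3]
  R3 -= -2·R1 → [0,0,0,3]
  R3 -= 0·R2 → [0,0,0,3]

L=[[1,0,0,0],[-3,1,0,0],[3,-3,1,0],[-1,-2,0,1]] U=[[-3,-1,-3,2],[0,2,0,-3],[0,0,2,3],[0,0,0,3]]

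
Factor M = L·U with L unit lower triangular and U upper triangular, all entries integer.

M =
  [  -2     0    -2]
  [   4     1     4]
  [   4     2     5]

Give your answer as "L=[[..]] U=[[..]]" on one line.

  r1 -= -2·r0 → [0,1,0]
  r2 -= -2·r0 → [0,2,1]
  r2 -= 2·r1 → [0,0,1]

L=[[1,0,0],[-2,1,0],[-2,2,1]] U=[[-2,0,-2],[0,1,0],[0,0,1]]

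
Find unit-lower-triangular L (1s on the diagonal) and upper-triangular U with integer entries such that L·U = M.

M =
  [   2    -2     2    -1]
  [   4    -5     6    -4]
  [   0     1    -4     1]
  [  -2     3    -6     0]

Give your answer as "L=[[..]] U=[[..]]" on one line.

  r1 -= 2·r0 → [0,-1,2,-2]
  r2 -= 0·r0 → [0,1,-4,1]
  r3 -= -1·r0 → [0,1,-4,-1]
  r2 -= -1·r1 → [0,0,-2,-1]
  r3 -= -1·r1 → [0,0,-2,-3]
  r3 -= 1·r2 → [0,0,0,-2]

L=[[1,0,0,0],[2,1,0,0],[0,-1,1,0],[-1,-1,1,1]] U=[[2,-2,2,-1],[0,-1,2,-2],[0,0,-2,-1],[0,0,0,-2]]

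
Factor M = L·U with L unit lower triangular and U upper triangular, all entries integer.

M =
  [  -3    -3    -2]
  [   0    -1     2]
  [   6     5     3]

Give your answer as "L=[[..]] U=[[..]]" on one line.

L=[[1,0,0],[0,1,0],[-2,1,1]] U=[[-3,-3,-2],[0,-1,2],[0,0,-3]]

  R1 -= 0·R0 → [0,-1,2]
  R2 -= -2·R0 → [0,-1,-1]
  R2 -= 1·R1 → [0,0,-3]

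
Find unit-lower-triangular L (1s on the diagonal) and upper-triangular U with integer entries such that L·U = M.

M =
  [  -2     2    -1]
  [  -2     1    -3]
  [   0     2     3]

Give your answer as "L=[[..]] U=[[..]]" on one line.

  R1 -= 1·R0 → [0,-1,-2]
  R2 -= 0·R0 → [0,2,3]
  R2 -= -2·R1 → [0,0,-1]

L=[[1,0,0],[1,1,0],[0,-2,1]] U=[[-2,2,-1],[0,-1,-2],[0,0,-1]]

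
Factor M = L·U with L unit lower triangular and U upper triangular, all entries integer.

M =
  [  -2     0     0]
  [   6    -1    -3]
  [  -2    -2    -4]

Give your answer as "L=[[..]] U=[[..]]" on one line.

  R1 -= -3·R0 → [0,-1,-3]
  R2 -= 1·R0 → [0,-2,-4]
  R2 -= 2·R1 → [0,0,2]

L=[[1,0,0],[-3,1,0],[1,2,1]] U=[[-2,0,0],[0,-1,-3],[0,0,2]]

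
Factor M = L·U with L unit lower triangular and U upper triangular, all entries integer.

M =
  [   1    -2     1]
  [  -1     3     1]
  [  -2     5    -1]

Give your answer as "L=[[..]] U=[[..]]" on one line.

L=[[1,0,0],[-1,1,0],[-2,1,1]] U=[[1,-2,1],[0,1,2],[0,0,-1]]

  r1 -= -1·r0 → [0,1,2]
  r2 -= -2·r0 → [0,1,1]
  r2 -= 1·r1 → [0,0,-1]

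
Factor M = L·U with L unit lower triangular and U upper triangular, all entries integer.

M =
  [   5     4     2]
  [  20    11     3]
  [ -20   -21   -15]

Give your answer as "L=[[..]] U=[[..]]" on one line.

  row1 -= 4·row0 → [0,-5,-5]
  row2 -= -4·row0 → [0,-5,-7]
  row2 -= 1·row1 → [0,0,-2]

L=[[1,0,0],[4,1,0],[-4,1,1]] U=[[5,4,2],[0,-5,-5],[0,0,-2]]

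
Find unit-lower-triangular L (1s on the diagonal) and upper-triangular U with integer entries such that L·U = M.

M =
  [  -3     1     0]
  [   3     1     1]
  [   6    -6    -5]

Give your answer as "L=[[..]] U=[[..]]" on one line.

L=[[1,0,0],[-1,1,0],[-2,-2,1]] U=[[-3,1,0],[0,2,1],[0,0,-3]]

  R1 -= -1·R0 → [0,2,1]
  R2 -= -2·R0 → [0,-4,-5]
  R2 -= -2·R1 → [0,0,-3]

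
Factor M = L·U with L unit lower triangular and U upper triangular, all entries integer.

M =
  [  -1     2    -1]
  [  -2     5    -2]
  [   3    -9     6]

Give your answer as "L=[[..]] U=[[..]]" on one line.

  r1 -= 2·r0 → [0,1,0]
  r2 -= -3·r0 → [0,-3,3]
  r2 -= -3·r1 → [0,0,3]

L=[[1,0,0],[2,1,0],[-3,-3,1]] U=[[-1,2,-1],[0,1,0],[0,0,3]]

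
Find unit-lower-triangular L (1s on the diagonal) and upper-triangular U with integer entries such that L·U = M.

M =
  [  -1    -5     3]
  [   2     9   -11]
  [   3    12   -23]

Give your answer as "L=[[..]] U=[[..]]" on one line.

L=[[1,0,0],[-2,1,0],[-3,3,1]] U=[[-1,-5,3],[0,-1,-5],[0,0,1]]

  row1 -= -2·row0 → [0,-1,-5]
  row2 -= -3·row0 → [0,-3,-14]
  row2 -= 3·row1 → [0,0,1]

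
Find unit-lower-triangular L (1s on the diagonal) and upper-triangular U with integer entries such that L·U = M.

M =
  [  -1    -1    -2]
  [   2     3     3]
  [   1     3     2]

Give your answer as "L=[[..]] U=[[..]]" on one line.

  r1 -= -2·r0 → [0,1,-1]
  r2 -= -1·r0 → [0,2,0]
  r2 -= 2·r1 → [0,0,2]

L=[[1,0,0],[-2,1,0],[-1,2,1]] U=[[-1,-1,-2],[0,1,-1],[0,0,2]]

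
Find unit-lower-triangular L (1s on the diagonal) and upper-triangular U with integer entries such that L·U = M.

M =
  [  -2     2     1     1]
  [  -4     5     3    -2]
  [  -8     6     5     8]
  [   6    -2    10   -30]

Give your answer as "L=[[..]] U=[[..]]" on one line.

  r1 -= 2·r0 → [0,1,1,-4]
  r2 -= 4·r0 → [0,-2,1,4]
  r3 -= -3·r0 → [0,4,13,-27]
  r2 -= -2·r1 → [0,0,3,-4]
  r3 -= 4·r1 → [0,0,9,-11]
  r3 -= 3·r2 → [0,0,0,1]

L=[[1,0,0,0],[2,1,0,0],[4,-2,1,0],[-3,4,3,1]] U=[[-2,2,1,1],[0,1,1,-4],[0,0,3,-4],[0,0,0,1]]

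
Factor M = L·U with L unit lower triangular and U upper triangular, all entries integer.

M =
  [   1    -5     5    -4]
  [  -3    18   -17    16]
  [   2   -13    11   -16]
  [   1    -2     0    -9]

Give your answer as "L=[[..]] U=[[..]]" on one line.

  R1 -= -3·R0 → [0,3,-2,4]
  R2 -= 2·R0 → [0,-3,1,-8]
  R3 -= 1·R0 → [0,3,-5,-5]
  R2 -= -1·R1 → [0,0,-1,-4]
  R3 -= 1·R1 → [0,0,-3,-9]
  R3 -= 3·R2 → [0,0,0,3]

L=[[1,0,0,0],[-3,1,0,0],[2,-1,1,0],[1,1,3,1]] U=[[1,-5,5,-4],[0,3,-2,4],[0,0,-1,-4],[0,0,0,3]]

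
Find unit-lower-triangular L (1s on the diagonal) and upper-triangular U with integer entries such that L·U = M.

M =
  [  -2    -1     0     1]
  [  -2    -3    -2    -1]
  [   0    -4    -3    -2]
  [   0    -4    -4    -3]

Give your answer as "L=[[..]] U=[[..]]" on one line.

  row1 -= 1·row0 → [0,-2,-2,-2]
  row2 -= 0·row0 → [0,-4,-3,-2]
  row3 -= 0·row0 → [0,-4,-4,-3]
  row2 -= 2·row1 → [0,0,1,2]
  row3 -= 2·row1 → [0,0,0,1]
  row3 -= 0·row2 → [0,0,0,1]

L=[[1,0,0,0],[1,1,0,0],[0,2,1,0],[0,2,0,1]] U=[[-2,-1,0,1],[0,-2,-2,-2],[0,0,1,2],[0,0,0,1]]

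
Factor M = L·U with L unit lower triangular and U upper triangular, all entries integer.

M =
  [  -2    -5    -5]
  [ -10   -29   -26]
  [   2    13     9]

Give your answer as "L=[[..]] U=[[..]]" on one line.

L=[[1,0,0],[5,1,0],[-1,-2,1]] U=[[-2,-5,-5],[0,-4,-1],[0,0,2]]

  row1 -= 5·row0 → [0,-4,-1]
  row2 -= -1·row0 → [0,8,4]
  row2 -= -2·row1 → [0,0,2]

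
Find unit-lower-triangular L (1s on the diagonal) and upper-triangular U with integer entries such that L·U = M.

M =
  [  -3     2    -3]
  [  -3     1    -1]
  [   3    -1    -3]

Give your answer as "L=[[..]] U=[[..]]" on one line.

  row1 -= 1·row0 → [0,-1,2]
  row2 -= -1·row0 → [0,1,-6]
  row2 -= -1·row1 → [0,0,-4]

L=[[1,0,0],[1,1,0],[-1,-1,1]] U=[[-3,2,-3],[0,-1,2],[0,0,-4]]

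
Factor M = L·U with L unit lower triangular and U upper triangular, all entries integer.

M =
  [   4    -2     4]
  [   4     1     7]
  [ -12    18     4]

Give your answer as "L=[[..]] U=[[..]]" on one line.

  r1 -= 1·r0 → [0,3,3]
  r2 -= -3·r0 → [0,12,16]
  r2 -= 4·r1 → [0,0,4]

L=[[1,0,0],[1,1,0],[-3,4,1]] U=[[4,-2,4],[0,3,3],[0,0,4]]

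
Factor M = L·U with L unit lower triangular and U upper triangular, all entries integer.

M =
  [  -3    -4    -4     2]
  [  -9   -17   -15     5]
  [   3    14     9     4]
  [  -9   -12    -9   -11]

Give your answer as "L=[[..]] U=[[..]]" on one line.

L=[[1,0,0,0],[3,1,0,0],[-1,-2,1,0],[3,0,-3,1]] U=[[-3,-4,-4,2],[0,-5,-3,-1],[0,0,-1,4],[0,0,0,-5]]

  row1 -= 3·row0 → [0,-5,-3,-1]
  row2 -= -1·row0 → [0,10,5,6]
  row3 -= 3·row0 → [0,0,3,-17]
  row2 -= -2·row1 → [0,0,-1,4]
  row3 -= 0·row1 → [0,0,3,-17]
  row3 -= -3·row2 → [0,0,0,-5]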